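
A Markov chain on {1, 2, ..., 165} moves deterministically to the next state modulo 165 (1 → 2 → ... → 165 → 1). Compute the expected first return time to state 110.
E[T_110 | X_0 = 110] = 165

The chain cycles deterministically, so starting at state 110 it returns in exactly 165 steps. Equivalently, the stationary distribution is uniform π_j = 1/165 for every state j, so by Kac's formula E[T_110] = 1/π_110 = 165.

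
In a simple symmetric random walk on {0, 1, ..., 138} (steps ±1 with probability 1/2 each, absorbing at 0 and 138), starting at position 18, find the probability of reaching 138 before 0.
P(hit 138 before 0) = 18/138 = 3/23

Let u_k = P(hit 138 before 0 | start at k). Then u_0 = 0, u_138 = 1, and u_k = u_{k-1}/2 + u_{k+1}/2 for 1 ≤ k ≤ 137. This harmonic recurrence is solved by u_k = k/138, giving u_18 = 18/138 = 3/23.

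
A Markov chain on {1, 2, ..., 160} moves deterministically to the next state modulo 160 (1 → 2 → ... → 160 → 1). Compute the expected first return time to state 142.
E[T_142 | X_0 = 142] = 160

The chain cycles deterministically, so starting at state 142 it returns in exactly 160 steps. Equivalently, the stationary distribution is uniform π_j = 1/160 for every state j, so by Kac's formula E[T_142] = 1/π_142 = 160.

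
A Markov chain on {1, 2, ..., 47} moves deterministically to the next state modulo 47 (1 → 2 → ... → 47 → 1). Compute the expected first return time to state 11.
E[T_11 | X_0 = 11] = 47

The chain cycles deterministically, so starting at state 11 it returns in exactly 47 steps. Equivalently, the stationary distribution is uniform π_j = 1/47 for every state j, so by Kac's formula E[T_11] = 1/π_11 = 47.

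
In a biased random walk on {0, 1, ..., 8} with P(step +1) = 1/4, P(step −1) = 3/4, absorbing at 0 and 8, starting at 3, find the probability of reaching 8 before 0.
P(hit 8 before 0) = (1 − (3)^3) / (1 − (3)^8) = 13/3280

Let u_k denote P(reach 8 before 0 | start at k). Boundary: u_0 = 0, u_8 = 1. Recurrence: u_k = 1/4·u_{k+1} + 3/4·u_{k-1} for 1 ≤ k ≤ 7. Try u_k = A + B·r^k with r = q/p = (3/4)/(1/4) = 3. Substitution satisfies the recurrence; boundary conditions give:
  u_k = (1 − r^k) / (1 − r^N) = (1 − (3)^3) / (1 − (3)^8) = 13/3280.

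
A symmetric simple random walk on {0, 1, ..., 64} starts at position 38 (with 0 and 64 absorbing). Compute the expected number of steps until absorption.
E[τ | X_0 = 38] = 988

Let v_k = E[τ | X_0 = k]. Boundary: v_0 = v_64 = 0. Recurrence: v_k = 1 + (v_{k-1} + v_{k+1})/2 for 1 ≤ k ≤ 63. The particular solution to v_k − (v_{k-1} + v_{k+1})/2 = 1 is v_k = −k^2. Adding homogeneous solution A + B k and matching boundaries gives v_k = k (64 − k). Substituting k = 38: v_38 = 38 · 26 = 988.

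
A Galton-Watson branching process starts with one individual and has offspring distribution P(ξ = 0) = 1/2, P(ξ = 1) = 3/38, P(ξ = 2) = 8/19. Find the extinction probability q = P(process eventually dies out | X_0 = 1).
q = 1

Mean offspring μ = 0·1/2 + 1·3/38 + 2·8/19 = 35/38 ≤ 1. For μ ≤ 1 with offspring not concentrated at 1, the Galton-Watson process goes extinct almost surely, so q = 1.
(Algebraic check: The pgf is f(s) = 1/2 + 3/38·s + 8/19·s². The extinction probability q is the smallest fixed point of f in [0, 1]. Setting s = f(s):
  8/19·s² + (3/38 − 1)·s + 1/2 = 0
  8/19·s² − (1/2 + 8/19)·s + 1/2 = 0
which factors as (s − 1)·(8/19·s − 1/2) = 0, giving roots s = 1 and s = (1/2)/(8/19) = 19/16. Since 19/16 ≥ 1, the smallest root in [0, 1] is s = 1.)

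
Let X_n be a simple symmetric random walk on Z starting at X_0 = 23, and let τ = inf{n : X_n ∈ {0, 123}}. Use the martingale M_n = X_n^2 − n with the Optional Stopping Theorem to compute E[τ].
E[τ] = 2300

M_n = X_n^2 − n is a martingale (since E[X_{n+1}^2 | F_n] = X_n^2 + 1). By OST (τ has finite mean in a bounded region), E[M_τ] = E[M_0] = X_0^2 − 0 = 23^2 = 529. Also E[M_τ] = E[X_τ^2] − E[τ]. The walk exits at 0 or 123, with P(hit 123 first) = 23/123, so E[X_τ^2] = 123^2 · 23/123 + 0 = 2829. Thus E[τ] = E[X_τ^2] − E[M_τ] = 2829 − 529 = 2300 = 23(123 − 23) = 2300.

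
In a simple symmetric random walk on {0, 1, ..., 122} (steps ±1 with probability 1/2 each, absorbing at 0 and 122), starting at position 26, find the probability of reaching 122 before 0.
P(hit 122 before 0) = 26/122 = 13/61

Let u_k = P(hit 122 before 0 | start at k). Then u_0 = 0, u_122 = 1, and u_k = u_{k-1}/2 + u_{k+1}/2 for 1 ≤ k ≤ 121. This harmonic recurrence is solved by u_k = k/122, giving u_26 = 26/122 = 13/61.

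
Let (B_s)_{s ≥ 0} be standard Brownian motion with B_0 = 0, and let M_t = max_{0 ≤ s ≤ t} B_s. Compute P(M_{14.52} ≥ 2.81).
P(M_{14.52} ≥ 2.81) = 2·P(B_{14.52} ≥ 2.81) = 2(1 − Φ(2.81/√14.52)) ≈ 0.4609

By the reflection principle for Brownian motion, P(M_t ≥ a) = 2 · P(B_t ≥ a) for a ≥ 0. Since B_t ~ N(0, t), P(B_t ≥ 2.81) = 1 − Φ(2.81/√t) = 1 − Φ(2.81/√14.52) = 1 − Φ(0.7374). So
  P(M_{14.52} ≥ 2.81) = 2(1 − Φ(0.7374)) ≈ 0.4609.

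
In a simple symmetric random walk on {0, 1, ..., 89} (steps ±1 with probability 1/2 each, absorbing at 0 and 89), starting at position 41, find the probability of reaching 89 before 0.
P(hit 89 before 0) = 41/89

Let u_k = P(hit 89 before 0 | start at k). Then u_0 = 0, u_89 = 1, and u_k = u_{k-1}/2 + u_{k+1}/2 for 1 ≤ k ≤ 88. This harmonic recurrence is solved by u_k = k/89, giving u_41 = 41/89.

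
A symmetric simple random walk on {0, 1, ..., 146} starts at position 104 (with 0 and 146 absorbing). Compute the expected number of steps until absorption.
E[τ | X_0 = 104] = 4368

Let v_k = E[τ | X_0 = k]. Boundary: v_0 = v_146 = 0. Recurrence: v_k = 1 + (v_{k-1} + v_{k+1})/2 for 1 ≤ k ≤ 145. The particular solution to v_k − (v_{k-1} + v_{k+1})/2 = 1 is v_k = −k^2. Adding homogeneous solution A + B k and matching boundaries gives v_k = k (146 − k). Substituting k = 104: v_104 = 104 · 42 = 4368.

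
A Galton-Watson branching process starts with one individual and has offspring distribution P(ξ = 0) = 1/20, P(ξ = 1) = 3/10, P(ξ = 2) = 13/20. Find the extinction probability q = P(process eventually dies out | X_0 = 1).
q = 1/13

The pgf is f(s) = 1/20 + 3/10·s + 13/20·s². The extinction probability q is the smallest fixed point of f in [0, 1]. Setting s = f(s):
  13/20·s² + (3/10 − 1)·s + 1/20 = 0
  13/20·s² − (1/20 + 13/20)·s + 1/20 = 0
which factors as (s − 1)·(13/20·s − 1/20) = 0, giving roots s = 1 and s = (1/20)/(13/20) = 1/13.
Mean offspring μ = 3/10 + 2·13/20 = 8/5 > 1 (supercritical), so q < 1. The extinction probability is the smaller root: q = (1/20)/(13/20) = 1/13.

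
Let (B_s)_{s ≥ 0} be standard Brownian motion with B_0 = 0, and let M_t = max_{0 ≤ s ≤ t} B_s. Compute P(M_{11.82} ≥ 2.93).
P(M_{11.82} ≥ 2.93) = 2·P(B_{11.82} ≥ 2.93) = 2(1 − Φ(2.93/√11.82)) ≈ 0.3941

By the reflection principle for Brownian motion, P(M_t ≥ a) = 2 · P(B_t ≥ a) for a ≥ 0. Since B_t ~ N(0, t), P(B_t ≥ 2.93) = 1 − Φ(2.93/√t) = 1 − Φ(2.93/√11.82) = 1 − Φ(0.8522). So
  P(M_{11.82} ≥ 2.93) = 2(1 − Φ(0.8522)) ≈ 0.3941.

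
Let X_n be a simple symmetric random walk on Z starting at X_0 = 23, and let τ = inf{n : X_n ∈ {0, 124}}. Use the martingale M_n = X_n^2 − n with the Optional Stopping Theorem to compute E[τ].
E[τ] = 2323

M_n = X_n^2 − n is a martingale (since E[X_{n+1}^2 | F_n] = X_n^2 + 1). By OST (τ has finite mean in a bounded region), E[M_τ] = E[M_0] = X_0^2 − 0 = 23^2 = 529. Also E[M_τ] = E[X_τ^2] − E[τ]. The walk exits at 0 or 124, with P(hit 124 first) = 23/124, so E[X_τ^2] = 124^2 · 23/124 + 0 = 2852. Thus E[τ] = E[X_τ^2] − E[M_τ] = 2852 − 529 = 2323 = 23(124 − 23) = 2323.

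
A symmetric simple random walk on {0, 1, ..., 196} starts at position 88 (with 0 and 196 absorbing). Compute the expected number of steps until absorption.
E[τ | X_0 = 88] = 9504

Let v_k = E[τ | X_0 = k]. Boundary: v_0 = v_196 = 0. Recurrence: v_k = 1 + (v_{k-1} + v_{k+1})/2 for 1 ≤ k ≤ 195. The particular solution to v_k − (v_{k-1} + v_{k+1})/2 = 1 is v_k = −k^2. Adding homogeneous solution A + B k and matching boundaries gives v_k = k (196 − k). Substituting k = 88: v_88 = 88 · 108 = 9504.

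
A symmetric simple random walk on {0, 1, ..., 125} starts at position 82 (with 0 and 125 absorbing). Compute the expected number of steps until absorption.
E[τ | X_0 = 82] = 3526

Let v_k = E[τ | X_0 = k]. Boundary: v_0 = v_125 = 0. Recurrence: v_k = 1 + (v_{k-1} + v_{k+1})/2 for 1 ≤ k ≤ 124. The particular solution to v_k − (v_{k-1} + v_{k+1})/2 = 1 is v_k = −k^2. Adding homogeneous solution A + B k and matching boundaries gives v_k = k (125 − k). Substituting k = 82: v_82 = 82 · 43 = 3526.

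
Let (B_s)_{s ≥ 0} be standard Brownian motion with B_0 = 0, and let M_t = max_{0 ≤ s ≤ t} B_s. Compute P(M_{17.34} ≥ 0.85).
P(M_{17.34} ≥ 0.85) = 2·P(B_{17.34} ≥ 0.85) = 2(1 − Φ(0.85/√17.34)) ≈ 0.8383

By the reflection principle for Brownian motion, P(M_t ≥ a) = 2 · P(B_t ≥ a) for a ≥ 0. Since B_t ~ N(0, t), P(B_t ≥ 0.85) = 1 − Φ(0.85/√t) = 1 − Φ(0.85/√17.34) = 1 − Φ(0.2041). So
  P(M_{17.34} ≥ 0.85) = 2(1 − Φ(0.2041)) ≈ 0.8383.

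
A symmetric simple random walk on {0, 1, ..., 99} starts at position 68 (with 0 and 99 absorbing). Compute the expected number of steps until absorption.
E[τ | X_0 = 68] = 2108

Let v_k = E[τ | X_0 = k]. Boundary: v_0 = v_99 = 0. Recurrence: v_k = 1 + (v_{k-1} + v_{k+1})/2 for 1 ≤ k ≤ 98. The particular solution to v_k − (v_{k-1} + v_{k+1})/2 = 1 is v_k = −k^2. Adding homogeneous solution A + B k and matching boundaries gives v_k = k (99 − k). Substituting k = 68: v_68 = 68 · 31 = 2108.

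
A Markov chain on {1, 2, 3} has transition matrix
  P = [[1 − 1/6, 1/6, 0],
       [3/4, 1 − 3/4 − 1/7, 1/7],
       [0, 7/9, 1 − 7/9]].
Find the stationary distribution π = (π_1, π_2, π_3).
π = (441/557, 98/557, 18/557)

This is a birth-death chain on three states, which satisfies detailed balance: π_1 · P_{12} = π_2 · P_{21} and π_2 · P_{23} = π_3 · P_{32}.
From π_1 · 1/6 = π_2 · 3/4: π_2/π_1 = (1/6)/(3/4) = 2/9.
From π_2 · 1/7 = π_3 · 7/9: π_3/π_2 = (1/7)/(7/9) = 9/49.
Take π_1 proportional to 1; then unnormalized π = (1, 2/9, 2/49). Normalize by dividing by the sum 557/441:
  π = (441/557, 98/557, 18/557).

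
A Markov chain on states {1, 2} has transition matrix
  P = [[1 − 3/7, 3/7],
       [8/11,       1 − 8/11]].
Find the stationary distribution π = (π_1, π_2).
π_1 = 56/89, π_2 = 33/89

Solve πP = π with π_1 + π_2 = 1. From πP = π: π_1 · (1 − 3/7) + π_2 · 8/11 = π_1 ⇒ π_2 · 8/11 = π_1 · 3/7 ⇒ π_2/π_1 = (3/7)/(8/11) = 33/56. Together with π_1 + π_2 = 1:
  π_1 = (8/11)/(3/7 + 8/11) = (8/11)/(89/77) = 56/89,
  π_2 = (3/7)/(3/7 + 8/11) = (3/7)/(89/77) = 33/89.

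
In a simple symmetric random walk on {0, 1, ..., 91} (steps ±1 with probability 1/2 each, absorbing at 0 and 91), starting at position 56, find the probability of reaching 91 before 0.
P(hit 91 before 0) = 56/91 = 8/13

Let u_k = P(hit 91 before 0 | start at k). Then u_0 = 0, u_91 = 1, and u_k = u_{k-1}/2 + u_{k+1}/2 for 1 ≤ k ≤ 90. This harmonic recurrence is solved by u_k = k/91, giving u_56 = 56/91 = 8/13.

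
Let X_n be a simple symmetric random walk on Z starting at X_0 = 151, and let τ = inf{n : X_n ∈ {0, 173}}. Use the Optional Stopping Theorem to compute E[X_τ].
E[X_τ] = 151

X_n is a martingale and τ is a bounded-mean stopping time (indeed τ is finite a.s. with bounded expectation since the walk is in a bounded region). By the OST, E[X_τ] = E[X_0] = 151. Equivalently: E[X_τ] = 173 · P(hit 173 first) + 0 · P(hit 0 first) = 173 · (151/173) = 151.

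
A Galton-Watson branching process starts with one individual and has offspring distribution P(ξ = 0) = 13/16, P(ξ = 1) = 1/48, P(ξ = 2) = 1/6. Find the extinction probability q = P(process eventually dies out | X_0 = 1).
q = 1

Mean offspring μ = 0·13/16 + 1·1/48 + 2·1/6 = 17/48 ≤ 1. For μ ≤ 1 with offspring not concentrated at 1, the Galton-Watson process goes extinct almost surely, so q = 1.
(Algebraic check: The pgf is f(s) = 13/16 + 1/48·s + 1/6·s². The extinction probability q is the smallest fixed point of f in [0, 1]. Setting s = f(s):
  1/6·s² + (1/48 − 1)·s + 13/16 = 0
  1/6·s² − (13/16 + 1/6)·s + 13/16 = 0
which factors as (s − 1)·(1/6·s − 13/16) = 0, giving roots s = 1 and s = (13/16)/(1/6) = 39/8. Since 39/8 ≥ 1, the smallest root in [0, 1] is s = 1.)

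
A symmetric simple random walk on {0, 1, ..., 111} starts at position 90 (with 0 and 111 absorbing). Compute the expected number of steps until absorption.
E[τ | X_0 = 90] = 1890

Let v_k = E[τ | X_0 = k]. Boundary: v_0 = v_111 = 0. Recurrence: v_k = 1 + (v_{k-1} + v_{k+1})/2 for 1 ≤ k ≤ 110. The particular solution to v_k − (v_{k-1} + v_{k+1})/2 = 1 is v_k = −k^2. Adding homogeneous solution A + B k and matching boundaries gives v_k = k (111 − k). Substituting k = 90: v_90 = 90 · 21 = 1890.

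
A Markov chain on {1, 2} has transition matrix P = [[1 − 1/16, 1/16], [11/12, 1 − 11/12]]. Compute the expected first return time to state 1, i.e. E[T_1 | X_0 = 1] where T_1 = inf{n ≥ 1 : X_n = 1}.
E[T_1 | X_0 = 1] = 1/π_1 = 47/44

For an irreducible recurrent Markov chain with stationary distribution π, E[T_i | X_0 = i] = 1/π_i (Kac's formula). Here π_1 = (11/12)/(1/16 + 11/12) = (11/12)/(47/48) = 44/47, so E[T_1 | X_0 = 1] = 1/π_1 = (1/16 + 11/12)/(11/12) = (47/48)/(11/12) = 47/44.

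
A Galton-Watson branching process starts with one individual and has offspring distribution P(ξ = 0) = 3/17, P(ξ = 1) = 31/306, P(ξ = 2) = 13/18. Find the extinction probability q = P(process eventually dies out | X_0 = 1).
q = 54/221

The pgf is f(s) = 3/17 + 31/306·s + 13/18·s². The extinction probability q is the smallest fixed point of f in [0, 1]. Setting s = f(s):
  13/18·s² + (31/306 − 1)·s + 3/17 = 0
  13/18·s² − (3/17 + 13/18)·s + 3/17 = 0
which factors as (s − 1)·(13/18·s − 3/17) = 0, giving roots s = 1 and s = (3/17)/(13/18) = 54/221.
Mean offspring μ = 31/306 + 2·13/18 = 473/306 > 1 (supercritical), so q < 1. The extinction probability is the smaller root: q = (3/17)/(13/18) = 54/221.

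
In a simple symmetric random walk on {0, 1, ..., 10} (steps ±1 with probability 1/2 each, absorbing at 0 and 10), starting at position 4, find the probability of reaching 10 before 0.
P(hit 10 before 0) = 4/10 = 2/5

Let u_k = P(hit 10 before 0 | start at k). Then u_0 = 0, u_10 = 1, and u_k = u_{k-1}/2 + u_{k+1}/2 for 1 ≤ k ≤ 9. This harmonic recurrence is solved by u_k = k/10, giving u_4 = 4/10 = 2/5.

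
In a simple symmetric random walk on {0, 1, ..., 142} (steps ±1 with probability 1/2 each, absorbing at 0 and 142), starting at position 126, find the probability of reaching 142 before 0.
P(hit 142 before 0) = 126/142 = 63/71

Let u_k = P(hit 142 before 0 | start at k). Then u_0 = 0, u_142 = 1, and u_k = u_{k-1}/2 + u_{k+1}/2 for 1 ≤ k ≤ 141. This harmonic recurrence is solved by u_k = k/142, giving u_126 = 126/142 = 63/71.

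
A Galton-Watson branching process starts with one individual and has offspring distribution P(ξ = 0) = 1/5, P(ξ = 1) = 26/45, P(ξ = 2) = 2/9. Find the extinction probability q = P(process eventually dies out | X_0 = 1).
q = 9/10

The pgf is f(s) = 1/5 + 26/45·s + 2/9·s². The extinction probability q is the smallest fixed point of f in [0, 1]. Setting s = f(s):
  2/9·s² + (26/45 − 1)·s + 1/5 = 0
  2/9·s² − (1/5 + 2/9)·s + 1/5 = 0
which factors as (s − 1)·(2/9·s − 1/5) = 0, giving roots s = 1 and s = (1/5)/(2/9) = 9/10.
Mean offspring μ = 26/45 + 2·2/9 = 46/45 > 1 (supercritical), so q < 1. The extinction probability is the smaller root: q = (1/5)/(2/9) = 9/10.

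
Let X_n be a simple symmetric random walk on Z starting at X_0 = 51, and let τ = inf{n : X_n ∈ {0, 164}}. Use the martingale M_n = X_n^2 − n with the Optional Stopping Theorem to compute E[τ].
E[τ] = 5763

M_n = X_n^2 − n is a martingale (since E[X_{n+1}^2 | F_n] = X_n^2 + 1). By OST (τ has finite mean in a bounded region), E[M_τ] = E[M_0] = X_0^2 − 0 = 51^2 = 2601. Also E[M_τ] = E[X_τ^2] − E[τ]. The walk exits at 0 or 164, with P(hit 164 first) = 51/164, so E[X_τ^2] = 164^2 · 51/164 + 0 = 8364. Thus E[τ] = E[X_τ^2] − E[M_τ] = 8364 − 2601 = 5763 = 51(164 − 51) = 5763.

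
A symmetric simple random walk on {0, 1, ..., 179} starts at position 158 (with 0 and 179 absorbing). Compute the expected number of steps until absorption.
E[τ | X_0 = 158] = 3318

Let v_k = E[τ | X_0 = k]. Boundary: v_0 = v_179 = 0. Recurrence: v_k = 1 + (v_{k-1} + v_{k+1})/2 for 1 ≤ k ≤ 178. The particular solution to v_k − (v_{k-1} + v_{k+1})/2 = 1 is v_k = −k^2. Adding homogeneous solution A + B k and matching boundaries gives v_k = k (179 − k). Substituting k = 158: v_158 = 158 · 21 = 3318.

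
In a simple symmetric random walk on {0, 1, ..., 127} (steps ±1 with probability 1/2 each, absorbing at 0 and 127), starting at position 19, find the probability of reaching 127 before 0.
P(hit 127 before 0) = 19/127

Let u_k = P(hit 127 before 0 | start at k). Then u_0 = 0, u_127 = 1, and u_k = u_{k-1}/2 + u_{k+1}/2 for 1 ≤ k ≤ 126. This harmonic recurrence is solved by u_k = k/127, giving u_19 = 19/127.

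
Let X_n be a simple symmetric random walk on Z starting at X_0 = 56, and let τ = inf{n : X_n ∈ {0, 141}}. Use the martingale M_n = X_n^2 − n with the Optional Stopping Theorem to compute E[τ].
E[τ] = 4760

M_n = X_n^2 − n is a martingale (since E[X_{n+1}^2 | F_n] = X_n^2 + 1). By OST (τ has finite mean in a bounded region), E[M_τ] = E[M_0] = X_0^2 − 0 = 56^2 = 3136. Also E[M_τ] = E[X_τ^2] − E[τ]. The walk exits at 0 or 141, with P(hit 141 first) = 56/141, so E[X_τ^2] = 141^2 · 56/141 + 0 = 7896. Thus E[τ] = E[X_τ^2] − E[M_τ] = 7896 − 3136 = 4760 = 56(141 − 56) = 4760.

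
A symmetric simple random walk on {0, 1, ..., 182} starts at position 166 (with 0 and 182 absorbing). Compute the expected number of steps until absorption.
E[τ | X_0 = 166] = 2656

Let v_k = E[τ | X_0 = k]. Boundary: v_0 = v_182 = 0. Recurrence: v_k = 1 + (v_{k-1} + v_{k+1})/2 for 1 ≤ k ≤ 181. The particular solution to v_k − (v_{k-1} + v_{k+1})/2 = 1 is v_k = −k^2. Adding homogeneous solution A + B k and matching boundaries gives v_k = k (182 − k). Substituting k = 166: v_166 = 166 · 16 = 2656.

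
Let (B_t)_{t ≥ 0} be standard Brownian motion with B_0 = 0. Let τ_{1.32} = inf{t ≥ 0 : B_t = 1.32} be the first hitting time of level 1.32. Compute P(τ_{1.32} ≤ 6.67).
P(τ_{1.32} ≤ 6.67) = 2(1 − Φ(1.32/√6.67)) = 2(1 − Φ(0.5111)) ≈ 0.6093

By the reflection principle for standard BM, P(τ_b ≤ t) = 2 · P(B_t ≥ b). Since B_t ~ N(0, t), P(B_t ≥ 1.32) = 1 − Φ(1.32/√t) = 1 − Φ(1.32/√6.67) = 1 − Φ(0.5111) ≈ 0.30464. Doubling: P(τ_{1.32} ≤ 6.67) ≈ 2 · 0.30464 = 0.60928 ≈ 0.6093.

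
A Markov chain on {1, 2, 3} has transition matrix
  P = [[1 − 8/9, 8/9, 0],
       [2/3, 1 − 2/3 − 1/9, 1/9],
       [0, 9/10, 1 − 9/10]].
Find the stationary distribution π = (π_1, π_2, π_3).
π = (243/607, 324/607, 40/607)

This is a birth-death chain on three states, which satisfies detailed balance: π_1 · P_{12} = π_2 · P_{21} and π_2 · P_{23} = π_3 · P_{32}.
From π_1 · 8/9 = π_2 · 2/3: π_2/π_1 = (8/9)/(2/3) = 4/3.
From π_2 · 1/9 = π_3 · 9/10: π_3/π_2 = (1/9)/(9/10) = 10/81.
Take π_1 proportional to 1; then unnormalized π = (1, 4/3, 40/243). Normalize by dividing by the sum 607/243:
  π = (243/607, 324/607, 40/607).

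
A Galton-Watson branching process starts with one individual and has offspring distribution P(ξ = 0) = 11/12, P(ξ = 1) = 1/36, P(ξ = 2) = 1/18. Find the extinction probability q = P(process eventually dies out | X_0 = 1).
q = 1

Mean offspring μ = 0·11/12 + 1·1/36 + 2·1/18 = 5/36 ≤ 1. For μ ≤ 1 with offspring not concentrated at 1, the Galton-Watson process goes extinct almost surely, so q = 1.
(Algebraic check: The pgf is f(s) = 11/12 + 1/36·s + 1/18·s². The extinction probability q is the smallest fixed point of f in [0, 1]. Setting s = f(s):
  1/18·s² + (1/36 − 1)·s + 11/12 = 0
  1/18·s² − (11/12 + 1/18)·s + 11/12 = 0
which factors as (s − 1)·(1/18·s − 11/12) = 0, giving roots s = 1 and s = (11/12)/(1/18) = 33/2. Since 33/2 ≥ 1, the smallest root in [0, 1] is s = 1.)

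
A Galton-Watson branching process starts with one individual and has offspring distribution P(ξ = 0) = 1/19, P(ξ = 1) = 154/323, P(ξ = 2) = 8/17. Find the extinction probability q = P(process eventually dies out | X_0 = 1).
q = 17/152

The pgf is f(s) = 1/19 + 154/323·s + 8/17·s². The extinction probability q is the smallest fixed point of f in [0, 1]. Setting s = f(s):
  8/17·s² + (154/323 − 1)·s + 1/19 = 0
  8/17·s² − (1/19 + 8/17)·s + 1/19 = 0
which factors as (s − 1)·(8/17·s − 1/19) = 0, giving roots s = 1 and s = (1/19)/(8/17) = 17/152.
Mean offspring μ = 154/323 + 2·8/17 = 458/323 > 1 (supercritical), so q < 1. The extinction probability is the smaller root: q = (1/19)/(8/17) = 17/152.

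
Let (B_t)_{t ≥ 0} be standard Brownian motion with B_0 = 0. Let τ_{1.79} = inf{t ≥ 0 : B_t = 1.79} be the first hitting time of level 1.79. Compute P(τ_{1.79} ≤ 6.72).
P(τ_{1.79} ≤ 6.72) = 2(1 − Φ(1.79/√6.72)) = 2(1 − Φ(0.6905)) ≈ 0.4899

By the reflection principle for standard BM, P(τ_b ≤ t) = 2 · P(B_t ≥ b). Since B_t ~ N(0, t), P(B_t ≥ 1.79) = 1 − Φ(1.79/√t) = 1 − Φ(1.79/√6.72) = 1 − Φ(0.6905) ≈ 0.24494. Doubling: P(τ_{1.79} ≤ 6.72) ≈ 2 · 0.24494 = 0.48988 ≈ 0.4899.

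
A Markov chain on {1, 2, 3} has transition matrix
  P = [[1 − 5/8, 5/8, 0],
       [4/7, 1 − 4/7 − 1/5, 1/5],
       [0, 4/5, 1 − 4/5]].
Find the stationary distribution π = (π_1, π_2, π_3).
π = (128/303, 140/303, 35/303)

This is a birth-death chain on three states, which satisfies detailed balance: π_1 · P_{12} = π_2 · P_{21} and π_2 · P_{23} = π_3 · P_{32}.
From π_1 · 5/8 = π_2 · 4/7: π_2/π_1 = (5/8)/(4/7) = 35/32.
From π_2 · 1/5 = π_3 · 4/5: π_3/π_2 = (1/5)/(4/5) = 1/4.
Take π_1 proportional to 1; then unnormalized π = (1, 35/32, 35/128). Normalize by dividing by the sum 303/128:
  π = (128/303, 140/303, 35/303).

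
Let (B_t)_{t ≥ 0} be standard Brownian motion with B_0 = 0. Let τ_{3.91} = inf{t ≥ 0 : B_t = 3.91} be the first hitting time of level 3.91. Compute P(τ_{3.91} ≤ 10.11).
P(τ_{3.91} ≤ 10.11) = 2(1 − Φ(3.91/√10.11)) = 2(1 − Φ(1.2297)) ≈ 0.2188

By the reflection principle for standard BM, P(τ_b ≤ t) = 2 · P(B_t ≥ b). Since B_t ~ N(0, t), P(B_t ≥ 3.91) = 1 − Φ(3.91/√t) = 1 − Φ(3.91/√10.11) = 1 − Φ(1.2297) ≈ 0.10940. Doubling: P(τ_{3.91} ≤ 10.11) ≈ 2 · 0.10940 = 0.21880 ≈ 0.2188.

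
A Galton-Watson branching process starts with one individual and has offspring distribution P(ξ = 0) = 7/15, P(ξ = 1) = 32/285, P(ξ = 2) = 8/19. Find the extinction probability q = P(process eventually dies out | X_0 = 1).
q = 1

Mean offspring μ = 0·7/15 + 1·32/285 + 2·8/19 = 272/285 ≤ 1. For μ ≤ 1 with offspring not concentrated at 1, the Galton-Watson process goes extinct almost surely, so q = 1.
(Algebraic check: The pgf is f(s) = 7/15 + 32/285·s + 8/19·s². The extinction probability q is the smallest fixed point of f in [0, 1]. Setting s = f(s):
  8/19·s² + (32/285 − 1)·s + 7/15 = 0
  8/19·s² − (7/15 + 8/19)·s + 7/15 = 0
which factors as (s − 1)·(8/19·s − 7/15) = 0, giving roots s = 1 and s = (7/15)/(8/19) = 133/120. Since 133/120 ≥ 1, the smallest root in [0, 1] is s = 1.)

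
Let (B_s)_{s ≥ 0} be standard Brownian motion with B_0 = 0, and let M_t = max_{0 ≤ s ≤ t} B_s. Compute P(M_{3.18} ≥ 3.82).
P(M_{3.18} ≥ 3.82) = 2·P(B_{3.18} ≥ 3.82) = 2(1 − Φ(3.82/√3.18)) ≈ 0.0322

By the reflection principle for Brownian motion, P(M_t ≥ a) = 2 · P(B_t ≥ a) for a ≥ 0. Since B_t ~ N(0, t), P(B_t ≥ 3.82) = 1 − Φ(3.82/√t) = 1 − Φ(3.82/√3.18) = 1 − Φ(2.1421). So
  P(M_{3.18} ≥ 3.82) = 2(1 − Φ(2.1421)) ≈ 0.0322.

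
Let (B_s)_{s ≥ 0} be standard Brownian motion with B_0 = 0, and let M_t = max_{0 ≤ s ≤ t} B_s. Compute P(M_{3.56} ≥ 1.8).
P(M_{3.56} ≥ 1.8) = 2·P(B_{3.56} ≥ 1.8) = 2(1 − Φ(1.8/√3.56)) ≈ 0.3401

By the reflection principle for Brownian motion, P(M_t ≥ a) = 2 · P(B_t ≥ a) for a ≥ 0. Since B_t ~ N(0, t), P(B_t ≥ 1.8) = 1 − Φ(1.8/√t) = 1 − Φ(1.8/√3.56) = 1 − Φ(0.9540). So
  P(M_{3.56} ≥ 1.8) = 2(1 − Φ(0.9540)) ≈ 0.3401.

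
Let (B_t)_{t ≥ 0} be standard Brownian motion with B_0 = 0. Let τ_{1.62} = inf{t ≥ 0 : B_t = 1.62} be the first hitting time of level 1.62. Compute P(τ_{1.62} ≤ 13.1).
P(τ_{1.62} ≤ 13.1) = 2(1 − Φ(1.62/√13.1)) = 2(1 − Φ(0.4476)) ≈ 0.6544

By the reflection principle for standard BM, P(τ_b ≤ t) = 2 · P(B_t ≥ b). Since B_t ~ N(0, t), P(B_t ≥ 1.62) = 1 − Φ(1.62/√t) = 1 − Φ(1.62/√13.1) = 1 − Φ(0.4476) ≈ 0.32722. Doubling: P(τ_{1.62} ≤ 13.1) ≈ 2 · 0.32722 = 0.65444 ≈ 0.6544.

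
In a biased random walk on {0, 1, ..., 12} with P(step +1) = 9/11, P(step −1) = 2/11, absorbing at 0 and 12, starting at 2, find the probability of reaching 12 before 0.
P(hit 12 before 0) = (1 − (2/9)^2) / (1 − (2/9)^12) = 3486784401/3667916005

Let u_k denote P(reach 12 before 0 | start at k). Boundary: u_0 = 0, u_12 = 1. Recurrence: u_k = 9/11·u_{k+1} + 2/11·u_{k-1} for 1 ≤ k ≤ 11. Try u_k = A + B·r^k with r = q/p = (2/11)/(9/11) = 2/9. Substitution satisfies the recurrence; boundary conditions give:
  u_k = (1 − r^k) / (1 − r^N) = (1 − (2/9)^2) / (1 − (2/9)^12) = 3486784401/3667916005.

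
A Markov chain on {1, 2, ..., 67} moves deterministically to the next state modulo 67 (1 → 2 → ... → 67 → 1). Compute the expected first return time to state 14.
E[T_14 | X_0 = 14] = 67

The chain cycles deterministically, so starting at state 14 it returns in exactly 67 steps. Equivalently, the stationary distribution is uniform π_j = 1/67 for every state j, so by Kac's formula E[T_14] = 1/π_14 = 67.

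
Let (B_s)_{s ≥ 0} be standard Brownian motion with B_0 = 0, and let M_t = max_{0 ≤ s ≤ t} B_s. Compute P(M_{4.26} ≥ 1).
P(M_{4.26} ≥ 1) = 2·P(B_{4.26} ≥ 1) = 2(1 − Φ(1/√4.26)) ≈ 0.6280

By the reflection principle for Brownian motion, P(M_t ≥ a) = 2 · P(B_t ≥ a) for a ≥ 0. Since B_t ~ N(0, t), P(B_t ≥ 1) = 1 − Φ(1/√t) = 1 − Φ(1/√4.26) = 1 − Φ(0.4845). So
  P(M_{4.26} ≥ 1) = 2(1 − Φ(0.4845)) ≈ 0.6280.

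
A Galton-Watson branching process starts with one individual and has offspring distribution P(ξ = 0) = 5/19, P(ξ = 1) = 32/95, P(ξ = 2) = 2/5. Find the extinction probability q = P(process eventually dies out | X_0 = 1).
q = 25/38

The pgf is f(s) = 5/19 + 32/95·s + 2/5·s². The extinction probability q is the smallest fixed point of f in [0, 1]. Setting s = f(s):
  2/5·s² + (32/95 − 1)·s + 5/19 = 0
  2/5·s² − (5/19 + 2/5)·s + 5/19 = 0
which factors as (s − 1)·(2/5·s − 5/19) = 0, giving roots s = 1 and s = (5/19)/(2/5) = 25/38.
Mean offspring μ = 32/95 + 2·2/5 = 108/95 > 1 (supercritical), so q < 1. The extinction probability is the smaller root: q = (5/19)/(2/5) = 25/38.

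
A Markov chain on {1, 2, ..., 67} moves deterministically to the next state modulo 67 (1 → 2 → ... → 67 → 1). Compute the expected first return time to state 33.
E[T_33 | X_0 = 33] = 67

The chain cycles deterministically, so starting at state 33 it returns in exactly 67 steps. Equivalently, the stationary distribution is uniform π_j = 1/67 for every state j, so by Kac's formula E[T_33] = 1/π_33 = 67.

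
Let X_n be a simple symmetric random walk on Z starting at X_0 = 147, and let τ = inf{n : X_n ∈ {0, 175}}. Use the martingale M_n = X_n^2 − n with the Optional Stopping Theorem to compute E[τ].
E[τ] = 4116

M_n = X_n^2 − n is a martingale (since E[X_{n+1}^2 | F_n] = X_n^2 + 1). By OST (τ has finite mean in a bounded region), E[M_τ] = E[M_0] = X_0^2 − 0 = 147^2 = 21609. Also E[M_τ] = E[X_τ^2] − E[τ]. The walk exits at 0 or 175, with P(hit 175 first) = 147/175, so E[X_τ^2] = 175^2 · 147/175 + 0 = 25725. Thus E[τ] = E[X_τ^2] − E[M_τ] = 25725 − 21609 = 4116 = 147(175 − 147) = 4116.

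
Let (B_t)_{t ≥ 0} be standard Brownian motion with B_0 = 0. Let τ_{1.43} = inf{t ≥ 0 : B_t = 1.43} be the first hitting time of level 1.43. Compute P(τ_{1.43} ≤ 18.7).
P(τ_{1.43} ≤ 18.7) = 2(1 − Φ(1.43/√18.7)) = 2(1 − Φ(0.3307)) ≈ 0.7409

By the reflection principle for standard BM, P(τ_b ≤ t) = 2 · P(B_t ≥ b). Since B_t ~ N(0, t), P(B_t ≥ 1.43) = 1 − Φ(1.43/√t) = 1 − Φ(1.43/√18.7) = 1 − Φ(0.3307) ≈ 0.37044. Doubling: P(τ_{1.43} ≤ 18.7) ≈ 2 · 0.37044 = 0.74088 ≈ 0.7409.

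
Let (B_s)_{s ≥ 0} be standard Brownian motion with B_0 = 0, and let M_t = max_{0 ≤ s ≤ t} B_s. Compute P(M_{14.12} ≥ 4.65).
P(M_{14.12} ≥ 4.65) = 2·P(B_{14.12} ≥ 4.65) = 2(1 − Φ(4.65/√14.12)) ≈ 0.2159

By the reflection principle for Brownian motion, P(M_t ≥ a) = 2 · P(B_t ≥ a) for a ≥ 0. Since B_t ~ N(0, t), P(B_t ≥ 4.65) = 1 − Φ(4.65/√t) = 1 − Φ(4.65/√14.12) = 1 − Φ(1.2375). So
  P(M_{14.12} ≥ 4.65) = 2(1 − Φ(1.2375)) ≈ 0.2159.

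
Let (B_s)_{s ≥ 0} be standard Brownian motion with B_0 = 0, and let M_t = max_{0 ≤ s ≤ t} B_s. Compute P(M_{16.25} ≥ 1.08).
P(M_{16.25} ≥ 1.08) = 2·P(B_{16.25} ≥ 1.08) = 2(1 − Φ(1.08/√16.25)) ≈ 0.7888

By the reflection principle for Brownian motion, P(M_t ≥ a) = 2 · P(B_t ≥ a) for a ≥ 0. Since B_t ~ N(0, t), P(B_t ≥ 1.08) = 1 − Φ(1.08/√t) = 1 − Φ(1.08/√16.25) = 1 − Φ(0.2679). So
  P(M_{16.25} ≥ 1.08) = 2(1 − Φ(0.2679)) ≈ 0.7888.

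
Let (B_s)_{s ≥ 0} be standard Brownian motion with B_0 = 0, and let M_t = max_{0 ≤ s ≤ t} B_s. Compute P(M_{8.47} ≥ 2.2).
P(M_{8.47} ≥ 2.2) = 2·P(B_{8.47} ≥ 2.2) = 2(1 − Φ(2.2/√8.47)) ≈ 0.4497

By the reflection principle for Brownian motion, P(M_t ≥ a) = 2 · P(B_t ≥ a) for a ≥ 0. Since B_t ~ N(0, t), P(B_t ≥ 2.2) = 1 − Φ(2.2/√t) = 1 − Φ(2.2/√8.47) = 1 − Φ(0.7559). So
  P(M_{8.47} ≥ 2.2) = 2(1 − Φ(0.7559)) ≈ 0.4497.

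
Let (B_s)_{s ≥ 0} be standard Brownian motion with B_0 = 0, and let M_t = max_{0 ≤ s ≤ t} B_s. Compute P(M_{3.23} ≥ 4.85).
P(M_{3.23} ≥ 4.85) = 2·P(B_{3.23} ≥ 4.85) = 2(1 − Φ(4.85/√3.23)) ≈ 0.0070

By the reflection principle for Brownian motion, P(M_t ≥ a) = 2 · P(B_t ≥ a) for a ≥ 0. Since B_t ~ N(0, t), P(B_t ≥ 4.85) = 1 − Φ(4.85/√t) = 1 − Φ(4.85/√3.23) = 1 − Φ(2.6986). So
  P(M_{3.23} ≥ 4.85) = 2(1 − Φ(2.6986)) ≈ 0.0070.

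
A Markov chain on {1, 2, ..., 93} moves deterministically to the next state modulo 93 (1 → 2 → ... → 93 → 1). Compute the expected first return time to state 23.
E[T_23 | X_0 = 23] = 93

The chain cycles deterministically, so starting at state 23 it returns in exactly 93 steps. Equivalently, the stationary distribution is uniform π_j = 1/93 for every state j, so by Kac's formula E[T_23] = 1/π_23 = 93.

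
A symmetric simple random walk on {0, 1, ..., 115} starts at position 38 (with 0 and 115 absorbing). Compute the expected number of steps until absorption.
E[τ | X_0 = 38] = 2926

Let v_k = E[τ | X_0 = k]. Boundary: v_0 = v_115 = 0. Recurrence: v_k = 1 + (v_{k-1} + v_{k+1})/2 for 1 ≤ k ≤ 114. The particular solution to v_k − (v_{k-1} + v_{k+1})/2 = 1 is v_k = −k^2. Adding homogeneous solution A + B k and matching boundaries gives v_k = k (115 − k). Substituting k = 38: v_38 = 38 · 77 = 2926.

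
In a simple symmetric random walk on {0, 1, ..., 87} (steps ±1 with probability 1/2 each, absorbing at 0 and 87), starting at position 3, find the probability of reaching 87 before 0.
P(hit 87 before 0) = 3/87 = 1/29

Let u_k = P(hit 87 before 0 | start at k). Then u_0 = 0, u_87 = 1, and u_k = u_{k-1}/2 + u_{k+1}/2 for 1 ≤ k ≤ 86. This harmonic recurrence is solved by u_k = k/87, giving u_3 = 3/87 = 1/29.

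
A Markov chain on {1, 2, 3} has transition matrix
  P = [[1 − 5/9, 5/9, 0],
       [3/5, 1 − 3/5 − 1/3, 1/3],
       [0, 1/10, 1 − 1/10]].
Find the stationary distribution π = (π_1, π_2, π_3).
π = (81/406, 75/406, 125/203)

This is a birth-death chain on three states, which satisfies detailed balance: π_1 · P_{12} = π_2 · P_{21} and π_2 · P_{23} = π_3 · P_{32}.
From π_1 · 5/9 = π_2 · 3/5: π_2/π_1 = (5/9)/(3/5) = 25/27.
From π_2 · 1/3 = π_3 · 1/10: π_3/π_2 = (1/3)/(1/10) = 10/3.
Take π_1 proportional to 1; then unnormalized π = (1, 25/27, 250/81). Normalize by dividing by the sum 406/81:
  π = (81/406, 75/406, 125/203).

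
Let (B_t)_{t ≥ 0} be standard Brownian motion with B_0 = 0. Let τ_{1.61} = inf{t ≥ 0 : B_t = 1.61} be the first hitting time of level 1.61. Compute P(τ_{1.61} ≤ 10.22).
P(τ_{1.61} ≤ 10.22) = 2(1 − Φ(1.61/√10.22)) = 2(1 − Φ(0.5036)) ≈ 0.6145

By the reflection principle for standard BM, P(τ_b ≤ t) = 2 · P(B_t ≥ b). Since B_t ~ N(0, t), P(B_t ≥ 1.61) = 1 − Φ(1.61/√t) = 1 − Φ(1.61/√10.22) = 1 − Φ(0.5036) ≈ 0.30727. Doubling: P(τ_{1.61} ≤ 10.22) ≈ 2 · 0.30727 = 0.61454 ≈ 0.6145.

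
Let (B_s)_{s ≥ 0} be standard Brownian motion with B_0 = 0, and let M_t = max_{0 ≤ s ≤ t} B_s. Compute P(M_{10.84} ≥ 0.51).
P(M_{10.84} ≥ 0.51) = 2·P(B_{10.84} ≥ 0.51) = 2(1 − Φ(0.51/√10.84)) ≈ 0.8769

By the reflection principle for Brownian motion, P(M_t ≥ a) = 2 · P(B_t ≥ a) for a ≥ 0. Since B_t ~ N(0, t), P(B_t ≥ 0.51) = 1 − Φ(0.51/√t) = 1 − Φ(0.51/√10.84) = 1 − Φ(0.1549). So
  P(M_{10.84} ≥ 0.51) = 2(1 − Φ(0.1549)) ≈ 0.8769.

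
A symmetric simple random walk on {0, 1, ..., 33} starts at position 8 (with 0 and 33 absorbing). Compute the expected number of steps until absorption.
E[τ | X_0 = 8] = 200

Let v_k = E[τ | X_0 = k]. Boundary: v_0 = v_33 = 0. Recurrence: v_k = 1 + (v_{k-1} + v_{k+1})/2 for 1 ≤ k ≤ 32. The particular solution to v_k − (v_{k-1} + v_{k+1})/2 = 1 is v_k = −k^2. Adding homogeneous solution A + B k and matching boundaries gives v_k = k (33 − k). Substituting k = 8: v_8 = 8 · 25 = 200.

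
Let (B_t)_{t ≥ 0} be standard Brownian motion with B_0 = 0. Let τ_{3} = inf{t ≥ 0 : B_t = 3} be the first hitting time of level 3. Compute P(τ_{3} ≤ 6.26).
P(τ_{3} ≤ 6.26) = 2(1 − Φ(3/√6.26)) = 2(1 − Φ(1.1990)) ≈ 0.2305

By the reflection principle for standard BM, P(τ_b ≤ t) = 2 · P(B_t ≥ b). Since B_t ~ N(0, t), P(B_t ≥ 3) = 1 − Φ(3/√t) = 1 − Φ(3/√6.26) = 1 − Φ(1.1990) ≈ 0.11526. Doubling: P(τ_{3} ≤ 6.26) ≈ 2 · 0.11526 = 0.23052 ≈ 0.2305.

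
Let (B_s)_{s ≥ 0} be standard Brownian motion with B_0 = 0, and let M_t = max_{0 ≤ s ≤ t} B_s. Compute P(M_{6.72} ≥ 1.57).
P(M_{6.72} ≥ 1.57) = 2·P(B_{6.72} ≥ 1.57) = 2(1 − Φ(1.57/√6.72)) ≈ 0.5448

By the reflection principle for Brownian motion, P(M_t ≥ a) = 2 · P(B_t ≥ a) for a ≥ 0. Since B_t ~ N(0, t), P(B_t ≥ 1.57) = 1 − Φ(1.57/√t) = 1 − Φ(1.57/√6.72) = 1 − Φ(0.6056). So
  P(M_{6.72} ≥ 1.57) = 2(1 − Φ(0.6056)) ≈ 0.5448.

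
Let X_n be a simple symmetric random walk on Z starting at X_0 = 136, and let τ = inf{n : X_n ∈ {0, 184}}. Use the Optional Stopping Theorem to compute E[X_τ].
E[X_τ] = 136

X_n is a martingale and τ is a bounded-mean stopping time (indeed τ is finite a.s. with bounded expectation since the walk is in a bounded region). By the OST, E[X_τ] = E[X_0] = 136. Equivalently: E[X_τ] = 184 · P(hit 184 first) + 0 · P(hit 0 first) = 184 · (136/184) = 136.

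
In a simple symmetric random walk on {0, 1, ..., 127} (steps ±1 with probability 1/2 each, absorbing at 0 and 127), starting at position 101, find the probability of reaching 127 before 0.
P(hit 127 before 0) = 101/127

Let u_k = P(hit 127 before 0 | start at k). Then u_0 = 0, u_127 = 1, and u_k = u_{k-1}/2 + u_{k+1}/2 for 1 ≤ k ≤ 126. This harmonic recurrence is solved by u_k = k/127, giving u_101 = 101/127.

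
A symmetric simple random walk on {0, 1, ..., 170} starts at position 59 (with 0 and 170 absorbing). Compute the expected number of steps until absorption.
E[τ | X_0 = 59] = 6549

Let v_k = E[τ | X_0 = k]. Boundary: v_0 = v_170 = 0. Recurrence: v_k = 1 + (v_{k-1} + v_{k+1})/2 for 1 ≤ k ≤ 169. The particular solution to v_k − (v_{k-1} + v_{k+1})/2 = 1 is v_k = −k^2. Adding homogeneous solution A + B k and matching boundaries gives v_k = k (170 − k). Substituting k = 59: v_59 = 59 · 111 = 6549.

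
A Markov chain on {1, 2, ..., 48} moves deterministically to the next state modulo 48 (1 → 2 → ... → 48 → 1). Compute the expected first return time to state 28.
E[T_28 | X_0 = 28] = 48

The chain cycles deterministically, so starting at state 28 it returns in exactly 48 steps. Equivalently, the stationary distribution is uniform π_j = 1/48 for every state j, so by Kac's formula E[T_28] = 1/π_28 = 48.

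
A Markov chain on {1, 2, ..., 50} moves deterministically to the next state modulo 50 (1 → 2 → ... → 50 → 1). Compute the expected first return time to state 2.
E[T_2 | X_0 = 2] = 50

The chain cycles deterministically, so starting at state 2 it returns in exactly 50 steps. Equivalently, the stationary distribution is uniform π_j = 1/50 for every state j, so by Kac's formula E[T_2] = 1/π_2 = 50.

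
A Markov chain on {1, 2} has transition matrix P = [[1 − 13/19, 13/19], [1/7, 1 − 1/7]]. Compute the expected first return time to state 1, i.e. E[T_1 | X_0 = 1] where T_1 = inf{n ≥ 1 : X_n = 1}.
E[T_1 | X_0 = 1] = 1/π_1 = 110/19

For an irreducible recurrent Markov chain with stationary distribution π, E[T_i | X_0 = i] = 1/π_i (Kac's formula). Here π_1 = (1/7)/(13/19 + 1/7) = (1/7)/(110/133) = 19/110, so E[T_1 | X_0 = 1] = 1/π_1 = (13/19 + 1/7)/(1/7) = (110/133)/(1/7) = 110/19.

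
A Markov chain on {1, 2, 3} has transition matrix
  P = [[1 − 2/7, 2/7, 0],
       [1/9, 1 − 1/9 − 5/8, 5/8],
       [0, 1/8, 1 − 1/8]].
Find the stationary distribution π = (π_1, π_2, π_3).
π = (7/115, 18/115, 18/23)

This is a birth-death chain on three states, which satisfies detailed balance: π_1 · P_{12} = π_2 · P_{21} and π_2 · P_{23} = π_3 · P_{32}.
From π_1 · 2/7 = π_2 · 1/9: π_2/π_1 = (2/7)/(1/9) = 18/7.
From π_2 · 5/8 = π_3 · 1/8: π_3/π_2 = (5/8)/(1/8) = 5.
Take π_1 proportional to 1; then unnormalized π = (1, 18/7, 90/7). Normalize by dividing by the sum 115/7:
  π = (7/115, 18/115, 18/23).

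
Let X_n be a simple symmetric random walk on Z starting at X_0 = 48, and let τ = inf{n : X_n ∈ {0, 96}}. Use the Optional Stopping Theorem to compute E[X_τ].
E[X_τ] = 48

X_n is a martingale and τ is a bounded-mean stopping time (indeed τ is finite a.s. with bounded expectation since the walk is in a bounded region). By the OST, E[X_τ] = E[X_0] = 48. Equivalently: E[X_τ] = 96 · P(hit 96 first) + 0 · P(hit 0 first) = 96 · (48/96) = 48.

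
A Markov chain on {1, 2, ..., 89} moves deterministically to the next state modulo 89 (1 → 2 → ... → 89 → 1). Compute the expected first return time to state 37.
E[T_37 | X_0 = 37] = 89

The chain cycles deterministically, so starting at state 37 it returns in exactly 89 steps. Equivalently, the stationary distribution is uniform π_j = 1/89 for every state j, so by Kac's formula E[T_37] = 1/π_37 = 89.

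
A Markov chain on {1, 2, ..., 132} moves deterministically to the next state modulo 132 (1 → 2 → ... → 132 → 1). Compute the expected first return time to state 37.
E[T_37 | X_0 = 37] = 132

The chain cycles deterministically, so starting at state 37 it returns in exactly 132 steps. Equivalently, the stationary distribution is uniform π_j = 1/132 for every state j, so by Kac's formula E[T_37] = 1/π_37 = 132.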